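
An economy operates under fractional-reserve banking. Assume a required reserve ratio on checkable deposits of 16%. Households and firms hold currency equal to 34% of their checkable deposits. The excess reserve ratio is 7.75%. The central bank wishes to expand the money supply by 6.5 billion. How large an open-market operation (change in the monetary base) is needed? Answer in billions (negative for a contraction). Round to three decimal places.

The money multiplier is m = (1 + c) / (rr + e + c) = (1 + 0.34) / (0.16 + 0.0775 + 0.34) ≈ 2.32035.
ΔMB = ΔM / m = (+6.5) / 2.32035 ≈ 2.8013 billion.

2.801 billion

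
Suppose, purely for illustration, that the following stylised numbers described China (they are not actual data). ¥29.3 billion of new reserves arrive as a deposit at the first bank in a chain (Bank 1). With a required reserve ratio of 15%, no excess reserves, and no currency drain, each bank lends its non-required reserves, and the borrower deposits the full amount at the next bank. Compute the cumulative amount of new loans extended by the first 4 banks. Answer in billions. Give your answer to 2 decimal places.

¥79.36 billion

Bank i lends (1 − rr)^i of the original deposit: Bank 1 lends 29.3·0.8500 = 24.9050, Bank 2 lends 29.3·0.8500² ≈ 21.1693, and so on.
Summing a geometric series: total = 29.3·[0.8500·(1 − 0.8500^4) / (1 − 0.8500)] ≈ 79.3629 billion.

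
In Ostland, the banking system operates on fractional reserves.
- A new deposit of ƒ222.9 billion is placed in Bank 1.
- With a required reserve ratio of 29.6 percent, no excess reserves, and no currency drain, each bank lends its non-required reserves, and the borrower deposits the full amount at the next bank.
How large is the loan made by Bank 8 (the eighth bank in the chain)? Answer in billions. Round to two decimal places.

Each bank lends a fraction (1 − rr) = 0.7040 of the deposit it receives, so Bank 8 receives 222.9·0.7040^7 and lends 222.9·0.7040^8 ≈ 13.4490 billion.

ƒ13.45 billion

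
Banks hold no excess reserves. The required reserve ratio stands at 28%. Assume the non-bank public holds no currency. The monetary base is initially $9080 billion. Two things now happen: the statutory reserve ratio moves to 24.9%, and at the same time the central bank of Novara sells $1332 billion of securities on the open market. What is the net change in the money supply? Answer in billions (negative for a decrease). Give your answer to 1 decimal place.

-1312.1 billion

Before: m₁ = 1 / (0.28) ≈ 3.571429, MB₁ = 9080, so M₁ = 3.571429 × 9080 ≈ 32428.5753 billion.
After: m₂ = 1 / (0.249) ≈ 4.016064, MB₂ = 9080 − 1332 = 7748, so M₂ = 4.016064 × 7748 ≈ 31116.4639 billion.
ΔM = M₂ − M₁ = 31116.4639 − 32428.5753 = -1312.1114 billion.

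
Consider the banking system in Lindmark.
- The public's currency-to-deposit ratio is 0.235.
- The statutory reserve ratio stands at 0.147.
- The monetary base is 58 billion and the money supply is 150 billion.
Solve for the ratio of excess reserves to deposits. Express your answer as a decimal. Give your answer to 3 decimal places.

Using m = M/MB = 150/58 ≈ 2.586207. Since m = (1 + c)/(c + rr + e), the denominator satisfies c + rr + e = (1 + c)/m = (1 + 0.235) / 2.586207 ≈ 0.477533.
With c = 0.235 and rr = 0.147, the ratio of excess reserves to deposits is 0.477533 − 0.235 − 0.147 = 0.095533.

0.096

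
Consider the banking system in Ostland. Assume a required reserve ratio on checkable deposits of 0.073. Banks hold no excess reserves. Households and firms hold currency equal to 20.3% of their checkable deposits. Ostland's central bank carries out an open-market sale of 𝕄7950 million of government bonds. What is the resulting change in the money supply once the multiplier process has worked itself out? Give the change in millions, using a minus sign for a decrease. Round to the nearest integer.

The money multiplier is m = (1 + c) / (rr + c) = (1 + 0.203) / (0.073 + 0.203) ≈ 4.35870.
The sale removes 7950 million of base, so ΔM = m × ΔMB = 4.35870 × (−7950) = -34651.665 million.

-34652 million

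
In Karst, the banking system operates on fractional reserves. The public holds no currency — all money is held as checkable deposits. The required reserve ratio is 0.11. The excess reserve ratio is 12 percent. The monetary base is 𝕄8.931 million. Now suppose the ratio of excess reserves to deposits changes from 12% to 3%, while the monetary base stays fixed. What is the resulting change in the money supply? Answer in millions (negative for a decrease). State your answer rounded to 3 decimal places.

𝕄24.962 million

Initially m₁ = 1 / (0.11 + 0.12) ≈ 4.34783, so M₁ = 4.34783 × 8.931 ≈ 38.8305 million.
After the change m₂ = 1 / (0.11 + 0.03) ≈ 7.14286, so M₂ = 7.14286 × 8.931 ≈ 63.7929 million.
ΔM = M₂ − M₁ = 63.7929 − 38.8305 = 24.9624 million.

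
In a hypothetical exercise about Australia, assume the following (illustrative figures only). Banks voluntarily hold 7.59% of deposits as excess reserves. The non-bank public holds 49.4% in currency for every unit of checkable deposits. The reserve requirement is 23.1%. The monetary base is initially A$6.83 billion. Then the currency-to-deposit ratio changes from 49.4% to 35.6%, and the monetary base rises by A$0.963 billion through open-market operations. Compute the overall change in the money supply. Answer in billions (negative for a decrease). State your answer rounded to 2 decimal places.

A$3.20 billion

Before: m₁ = (1 + 0.494) / (0.231 + 0.0759 + 0.494) ≈ 1.8654, MB₁ = 6.83, so M₁ = 1.8654 × 6.83 ≈ 12.7407 billion.
After: m₂ = (1 + 0.356) / (0.231 + 0.0759 + 0.356) ≈ 2.0456, MB₂ = 6.83 + 0.963 = 7.793, so M₂ = 2.0456 × 7.793 ≈ 15.9414 billion.
ΔM = M₂ − M₁ = 15.9414 − 12.7407 = 3.2007 billion.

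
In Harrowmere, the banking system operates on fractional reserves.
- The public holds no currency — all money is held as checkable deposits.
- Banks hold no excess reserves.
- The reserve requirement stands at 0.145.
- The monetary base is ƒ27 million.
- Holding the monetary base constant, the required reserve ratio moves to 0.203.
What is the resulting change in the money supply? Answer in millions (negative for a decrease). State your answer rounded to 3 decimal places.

Initially m₁ = 1 / (0.145) ≈ 6.896552, so M₁ = 6.896552 × 27 ≈ 186.2069 million.
After the change m₂ = 1 / (0.203) ≈ 4.926108, so M₂ = 4.926108 × 27 ≈ 133.0049 million.
ΔM = M₂ − M₁ = 133.0049 − 186.2069 = -53.202 million.

-53.202 million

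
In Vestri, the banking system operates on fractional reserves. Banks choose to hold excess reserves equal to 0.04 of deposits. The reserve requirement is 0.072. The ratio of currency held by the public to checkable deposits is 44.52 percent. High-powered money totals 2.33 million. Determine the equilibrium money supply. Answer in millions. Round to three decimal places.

6.043 million

The money multiplier is m = (1 + c) / (rr + e + c) = (1 + 0.4452) / (0.072 + 0.04 + 0.4452) ≈ 2.59368.
So M = m × MB = 2.59368 × 2.33 ≈ 6.0433 million.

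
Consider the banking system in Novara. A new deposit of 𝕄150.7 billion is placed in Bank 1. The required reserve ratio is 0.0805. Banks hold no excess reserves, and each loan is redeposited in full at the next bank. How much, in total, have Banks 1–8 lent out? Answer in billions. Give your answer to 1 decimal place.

𝕄841.8 billion

Bank i lends (1 − rr)^i of the original deposit: Bank 1 lends 150.7·0.9195 ≈ 138.5686, Bank 2 lends 150.7·0.9195² ≈ 127.4139, and so on.
Summing a geometric series: total = 150.7·[0.9195·(1 − 0.9195^8) / (1 − 0.9195)] ≈ 841.7542 billion.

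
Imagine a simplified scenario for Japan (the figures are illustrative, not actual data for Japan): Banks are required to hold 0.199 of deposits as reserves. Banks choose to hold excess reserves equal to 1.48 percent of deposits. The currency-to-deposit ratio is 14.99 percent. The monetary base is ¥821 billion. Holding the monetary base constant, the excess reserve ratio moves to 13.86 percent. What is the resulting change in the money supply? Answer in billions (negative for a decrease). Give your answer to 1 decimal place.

-659.2 billion

Initially m₁ = (1 + 0.1499) / (0.199 + 0.0148 + 0.1499) ≈ 3.16167, so M₁ = 3.16167 × 821 ≈ 2595.7311 billion.
After the change m₂ = (1 + 0.1499) / (0.199 + 0.1386 + 0.1499) ≈ 2.35877, so M₂ = 2.35877 × 821 ≈ 1936.5502 billion.
ΔM = M₂ − M₁ = 1936.5502 − 2595.7311 = -659.1809 billion.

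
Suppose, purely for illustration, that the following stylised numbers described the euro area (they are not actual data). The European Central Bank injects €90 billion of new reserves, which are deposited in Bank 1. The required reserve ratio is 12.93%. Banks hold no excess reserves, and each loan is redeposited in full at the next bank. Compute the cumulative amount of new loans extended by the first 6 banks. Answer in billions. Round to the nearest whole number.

Bank i lends (1 − rr)^i of the original deposit: Bank 1 lends 90·0.8707 = 78.3630, Bank 2 lends 90·0.8707² ≈ 68.2307, and so on.
Summing a geometric series: total = 90·[0.8707·(1 − 0.8707^6) / (1 − 0.8707)] ≈ 341.9828 billion.

€342 billion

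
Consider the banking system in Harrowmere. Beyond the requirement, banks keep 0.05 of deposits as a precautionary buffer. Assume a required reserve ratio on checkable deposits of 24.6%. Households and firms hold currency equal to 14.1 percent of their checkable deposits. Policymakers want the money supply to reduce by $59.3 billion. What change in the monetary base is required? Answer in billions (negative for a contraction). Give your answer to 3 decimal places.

The money multiplier is m = (1 + c) / (rr + e + c) = (1 + 0.141) / (0.246 + 0.05 + 0.141) ≈ 2.610984.
ΔMB = ΔM / m = (−59.3) / 2.610984 ≈ -22.7117 billion.

-22.712 billion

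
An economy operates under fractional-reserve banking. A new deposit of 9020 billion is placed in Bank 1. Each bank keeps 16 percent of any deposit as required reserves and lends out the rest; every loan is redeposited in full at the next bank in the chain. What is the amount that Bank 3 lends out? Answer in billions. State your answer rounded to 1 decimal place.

Each bank lends a fraction (1 − rr) = 0.8400 of the deposit it receives, so Bank 3 receives 9020·0.8400^2 and lends 9020·0.8400^3 ≈ 5346.1901 billion.

5346.2 billion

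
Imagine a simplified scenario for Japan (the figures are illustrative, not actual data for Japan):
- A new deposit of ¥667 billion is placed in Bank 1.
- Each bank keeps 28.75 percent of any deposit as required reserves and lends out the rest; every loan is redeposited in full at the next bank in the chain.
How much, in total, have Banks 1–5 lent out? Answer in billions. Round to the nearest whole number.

Bank i lends (1 − rr)^i of the original deposit: Bank 1 lends 667·0.7125 = 475.2375, Bank 2 lends 667·0.7125² ≈ 338.6067, and so on.
Summing a geometric series: total = 667·[0.7125·(1 − 0.7125^5) / (1 − 0.7125)] ≈ 1349.4731 billion.

¥1349 billion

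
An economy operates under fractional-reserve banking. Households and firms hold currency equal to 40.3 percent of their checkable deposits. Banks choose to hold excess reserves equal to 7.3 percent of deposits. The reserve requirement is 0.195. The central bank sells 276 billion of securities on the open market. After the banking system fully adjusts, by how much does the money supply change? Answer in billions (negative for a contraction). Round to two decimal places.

-577.09 billion

The money multiplier is m = (1 + c) / (rr + e + c) = (1 + 0.403) / (0.195 + 0.073 + 0.403) ≈ 2.090909.
The sale removes 276 billion of base, so ΔM = m × ΔMB = 2.090909 × (−276) ≈ -577.0909 billion.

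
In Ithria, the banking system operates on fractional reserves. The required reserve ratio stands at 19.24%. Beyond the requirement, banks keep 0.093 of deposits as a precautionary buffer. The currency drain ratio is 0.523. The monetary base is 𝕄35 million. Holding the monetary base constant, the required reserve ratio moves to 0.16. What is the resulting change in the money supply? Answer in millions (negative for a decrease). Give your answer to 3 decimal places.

Initially m₁ = (1 + 0.523) / (0.1924 + 0.093 + 0.523) ≈ 1.883968, so M₁ = 1.883968 × 35 ≈ 65.9389 million.
After the change m₂ = (1 + 0.523) / (0.16 + 0.093 + 0.523) ≈ 1.962629, so M₂ = 1.962629 × 35 ≈ 68.692 million.
ΔM = M₂ − M₁ = 68.692 − 65.9389 = 2.7531 million.

𝕄2.753 million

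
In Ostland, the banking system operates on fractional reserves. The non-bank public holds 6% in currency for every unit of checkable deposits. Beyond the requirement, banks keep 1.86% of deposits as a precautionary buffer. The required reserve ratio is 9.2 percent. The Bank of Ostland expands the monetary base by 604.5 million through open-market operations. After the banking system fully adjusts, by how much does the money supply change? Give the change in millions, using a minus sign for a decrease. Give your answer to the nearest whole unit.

3756 million

The money multiplier is m = (1 + c) / (rr + e + c) = (1 + 0.06) / (0.092 + 0.0186 + 0.06) ≈ 6.2134.
The purchase adds 604.5 million of base, so ΔM = m × ΔMB = 6.2134 × (+604.5) = 3756.0003 million.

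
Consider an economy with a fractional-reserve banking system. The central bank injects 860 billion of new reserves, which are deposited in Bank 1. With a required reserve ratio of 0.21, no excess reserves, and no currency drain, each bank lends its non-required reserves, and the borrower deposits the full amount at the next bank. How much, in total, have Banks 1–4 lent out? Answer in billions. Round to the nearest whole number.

Bank i lends (1 − rr)^i of the original deposit: Bank 1 lends 860·0.7900 = 679.4000, Bank 2 lends 860·0.7900² = 536.7260, and so on.
Summing a geometric series: total = 860·[0.7900·(1 − 0.7900^4) / (1 − 0.7900)] ≈ 1975.1102 billion.

1975 billion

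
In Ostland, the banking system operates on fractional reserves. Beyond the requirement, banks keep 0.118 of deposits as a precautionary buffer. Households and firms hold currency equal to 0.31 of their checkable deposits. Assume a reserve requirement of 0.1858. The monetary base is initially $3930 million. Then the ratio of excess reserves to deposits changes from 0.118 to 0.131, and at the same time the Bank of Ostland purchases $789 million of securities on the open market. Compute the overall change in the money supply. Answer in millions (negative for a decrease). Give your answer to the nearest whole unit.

Before: m₁ = (1 + 0.31) / (0.1858 + 0.118 + 0.31) ≈ 2.13425, MB₁ = 3930, so M₁ = 2.13425 × 3930 = 8387.6025 million.
After: m₂ = (1 + 0.31) / (0.1858 + 0.131 + 0.31) ≈ 2.08998, MB₂ = 3930 + 789 = 4719, so M₂ = 2.08998 × 4719 ≈ 9862.6156 million.
ΔM = M₂ − M₁ = 9862.6156 − 8387.6025 = 1475.0131 million.

$1475 million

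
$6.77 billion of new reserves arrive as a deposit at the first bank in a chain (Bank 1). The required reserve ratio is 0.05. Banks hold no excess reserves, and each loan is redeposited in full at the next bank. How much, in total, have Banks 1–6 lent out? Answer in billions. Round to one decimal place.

Bank i lends (1 − rr)^i of the original deposit: Bank 1 lends 6.77·0.9500 = 6.4315, Bank 2 lends 6.77·0.9500² ≈ 6.1099, and so on.
Summing a geometric series: total = 6.77·[0.9500·(1 − 0.9500^6) / (1 − 0.9500)] ≈ 34.0751 billion.

$34.1 billion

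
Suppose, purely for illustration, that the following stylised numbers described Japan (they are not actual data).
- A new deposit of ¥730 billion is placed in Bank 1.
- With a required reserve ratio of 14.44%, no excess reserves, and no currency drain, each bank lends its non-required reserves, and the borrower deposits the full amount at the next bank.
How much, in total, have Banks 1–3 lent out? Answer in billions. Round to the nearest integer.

¥1616 billion

Bank i lends (1 − rr)^i of the original deposit: Bank 1 lends 730·0.8556 = 624.5880, Bank 2 lends 730·0.8556² ≈ 534.3975, and so on.
Summing a geometric series: total = 730·[0.8556·(1 − 0.8556^3) / (1 − 0.8556)] ≈ 1616.2160 billion.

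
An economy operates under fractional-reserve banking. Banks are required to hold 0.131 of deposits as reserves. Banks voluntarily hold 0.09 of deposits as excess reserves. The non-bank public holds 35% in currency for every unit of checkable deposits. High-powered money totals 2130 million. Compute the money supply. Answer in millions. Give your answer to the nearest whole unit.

5036 million

The money multiplier is m = (1 + c) / (rr + e + c) = (1 + 0.35) / (0.131 + 0.09 + 0.35) ≈ 2.36427.
So M = m × MB = 2.36427 × 2130 = 5035.8951 million.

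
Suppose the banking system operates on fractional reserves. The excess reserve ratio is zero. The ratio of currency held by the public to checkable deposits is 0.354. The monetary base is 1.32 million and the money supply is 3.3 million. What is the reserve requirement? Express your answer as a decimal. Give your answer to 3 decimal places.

Using m = M/MB = 3.3/1.32 = 2.500000. Since m = (1 + c)/(c + rr + e), the denominator satisfies c + rr + e = (1 + c)/m = (1 + 0.354) / 2.500000 = 0.541600.
With c = 0.354 and e = 0, the reserve requirement is 0.541600 − 0.354 − 0 = 0.1876.

0.188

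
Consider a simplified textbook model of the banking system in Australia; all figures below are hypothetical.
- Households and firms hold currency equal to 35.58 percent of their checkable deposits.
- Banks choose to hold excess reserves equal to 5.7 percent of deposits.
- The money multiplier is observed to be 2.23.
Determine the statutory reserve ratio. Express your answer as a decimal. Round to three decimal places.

0.195

Using m = 2.23. Since m = (1 + c)/(c + rr + e), the denominator satisfies c + rr + e = (1 + c)/m = (1 + 0.3558) / 2.23 ≈ 0.607982.
With c = 0.3558 and e = 0.057, the statutory reserve ratio is 0.607982 − 0.3558 − 0.057 = 0.195182.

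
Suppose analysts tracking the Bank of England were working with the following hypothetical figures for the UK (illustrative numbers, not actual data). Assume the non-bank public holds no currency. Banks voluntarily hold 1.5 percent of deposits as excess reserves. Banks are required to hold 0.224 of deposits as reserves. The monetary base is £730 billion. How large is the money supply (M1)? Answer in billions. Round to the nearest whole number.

The money multiplier is m = 1 / (rr + e) = 1 / (0.224 + 0.015) ≈ 4.1841.
So M = m × MB = 4.1841 × 730 = 3054.393 billion.

£3054 billion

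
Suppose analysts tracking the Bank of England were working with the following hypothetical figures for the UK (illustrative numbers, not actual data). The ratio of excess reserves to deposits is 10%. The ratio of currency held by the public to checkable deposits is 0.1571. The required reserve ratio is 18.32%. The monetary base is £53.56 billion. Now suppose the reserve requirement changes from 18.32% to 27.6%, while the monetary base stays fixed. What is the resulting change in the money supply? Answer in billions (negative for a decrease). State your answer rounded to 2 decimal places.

Initially m₁ = (1 + 0.1571) / (0.1832 + 0.1 + 0.1571) ≈ 2.62798, so M₁ = 2.62798 × 53.56 ≈ 140.7546 billion.
After the change m₂ = (1 + 0.1571) / (0.276 + 0.1 + 0.1571) ≈ 2.17051, so M₂ = 2.17051 × 53.56 ≈ 116.2525 billion.
ΔM = M₂ − M₁ = 116.2525 − 140.7546 = -24.5021 billion.

-24.50 billion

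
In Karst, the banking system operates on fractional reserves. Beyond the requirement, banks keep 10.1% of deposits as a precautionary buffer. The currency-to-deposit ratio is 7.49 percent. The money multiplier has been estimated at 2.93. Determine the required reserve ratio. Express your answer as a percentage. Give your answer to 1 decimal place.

19.1%

Using m = 2.93. Since m = (1 + c)/(c + rr + e), the denominator satisfies c + rr + e = (1 + c)/m = (1 + 0.0749) / 2.93 ≈ 0.366860.
With c = 0.0749 and e = 0.101, the required reserve ratio is 0.366860 − 0.0749 − 0.101 = 0.19096.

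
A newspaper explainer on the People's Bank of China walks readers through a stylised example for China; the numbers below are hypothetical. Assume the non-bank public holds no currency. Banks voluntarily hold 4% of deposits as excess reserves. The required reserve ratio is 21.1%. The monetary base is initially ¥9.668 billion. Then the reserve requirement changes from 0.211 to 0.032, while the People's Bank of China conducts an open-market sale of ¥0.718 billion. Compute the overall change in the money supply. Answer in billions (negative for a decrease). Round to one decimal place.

¥85.8 billion

Before: m₁ = 1 / (0.211 + 0.04) ≈ 3.9841, MB₁ = 9.668, so M₁ = 3.9841 × 9.668 ≈ 38.5183 billion.
After: m₂ = 1 / (0.032 + 0.04) ≈ 13.8889, MB₂ = 9.668 − 0.718 = 8.95, so M₂ = 13.8889 × 8.95 ≈ 124.3057 billion.
ΔM = M₂ − M₁ = 124.3057 − 38.5183 = 85.7874 billion.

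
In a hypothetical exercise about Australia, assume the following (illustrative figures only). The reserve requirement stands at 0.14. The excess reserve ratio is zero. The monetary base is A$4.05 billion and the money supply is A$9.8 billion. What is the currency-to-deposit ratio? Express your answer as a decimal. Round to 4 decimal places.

Using m = M/MB = 9.8/4.05 ≈ 2.419753. From m = (1 + c)/(c + rr + e), rearranging gives 1 + c = m·(c + rr + e), so c·(1 − m) = m·(rr + e) − 1.
Hence c = [m·(rr + e) − 1]/(1 − m) = [2.419753 × (0.14 + 0) − 1] / (1 − 2.419753) ≈ 0.465739.

0.4657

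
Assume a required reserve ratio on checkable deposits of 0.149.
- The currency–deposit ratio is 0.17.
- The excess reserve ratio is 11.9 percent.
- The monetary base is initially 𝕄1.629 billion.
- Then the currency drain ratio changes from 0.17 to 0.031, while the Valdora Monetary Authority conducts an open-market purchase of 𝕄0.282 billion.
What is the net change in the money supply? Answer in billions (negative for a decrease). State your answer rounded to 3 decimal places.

𝕄2.238 billion

Before: m₁ = (1 + 0.17) / (0.149 + 0.119 + 0.17) ≈ 2.67123, MB₁ = 1.629, so M₁ = 2.67123 × 1.629 ≈ 4.3514 billion.
After: m₂ = (1 + 0.031) / (0.149 + 0.119 + 0.031) ≈ 3.44816, MB₂ = 1.629 + 0.282 = 1.911, so M₂ = 3.44816 × 1.911 ≈ 6.5894 billion.
ΔM = M₂ − M₁ = 6.5894 − 4.3514 = 2.238 billion.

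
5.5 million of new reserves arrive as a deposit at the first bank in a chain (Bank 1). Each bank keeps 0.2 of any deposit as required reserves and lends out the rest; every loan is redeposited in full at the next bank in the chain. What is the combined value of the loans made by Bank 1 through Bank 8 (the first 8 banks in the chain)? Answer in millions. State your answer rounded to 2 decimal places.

18.31 million

Bank i lends (1 − rr)^i of the original deposit: Bank 1 lends 5.5·0.8000 = 4.4000, Bank 2 lends 5.5·0.8000² = 3.5200, and so on.
Summing a geometric series: total = 5.5·[0.8000·(1 − 0.8000^8) / (1 − 0.8000)] ≈ 18.3090 million.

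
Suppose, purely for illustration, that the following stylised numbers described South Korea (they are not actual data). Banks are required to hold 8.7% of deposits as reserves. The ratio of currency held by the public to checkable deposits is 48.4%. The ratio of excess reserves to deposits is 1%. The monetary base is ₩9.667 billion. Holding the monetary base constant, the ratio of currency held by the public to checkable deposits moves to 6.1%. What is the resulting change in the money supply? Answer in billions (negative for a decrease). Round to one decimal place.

Initially m₁ = (1 + 0.484) / (0.087 + 0.01 + 0.484) ≈ 2.5542, so M₁ = 2.5542 × 9.667 ≈ 24.6915 billion.
After the change m₂ = (1 + 0.061) / (0.087 + 0.01 + 0.061) ≈ 6.7152, so M₂ = 6.7152 × 9.667 ≈ 64.9158 billion.
ΔM = M₂ − M₁ = 64.9158 − 24.6915 = 40.2243 billion.

₩40.2 billion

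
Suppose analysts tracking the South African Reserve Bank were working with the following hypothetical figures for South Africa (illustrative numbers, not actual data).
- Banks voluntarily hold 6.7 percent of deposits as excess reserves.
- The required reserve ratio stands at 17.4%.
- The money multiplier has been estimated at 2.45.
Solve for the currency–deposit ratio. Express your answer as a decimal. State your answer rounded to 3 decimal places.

0.282

Using m = 2.45. From m = (1 + c)/(c + rr + e), rearranging gives 1 + c = m·(c + rr + e), so c·(1 − m) = m·(rr + e) − 1.
Hence c = [m·(rr + e) − 1]/(1 − m) = [2.45 × (0.174 + 0.067) − 1] / (1 − 2.45) ≈ 0.282448.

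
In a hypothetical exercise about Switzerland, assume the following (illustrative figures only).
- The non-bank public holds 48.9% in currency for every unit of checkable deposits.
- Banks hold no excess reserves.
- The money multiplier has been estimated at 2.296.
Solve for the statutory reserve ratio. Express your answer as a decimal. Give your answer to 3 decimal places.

Using m = 2.296. Since m = (1 + c)/(c + rr + e), the denominator satisfies c + rr + e = (1 + c)/m = (1 + 0.489) / 2.296 ≈ 0.648519.
With c = 0.489 and e = 0, the statutory reserve ratio is 0.648519 − 0.489 − 0 = 0.159519.

0.160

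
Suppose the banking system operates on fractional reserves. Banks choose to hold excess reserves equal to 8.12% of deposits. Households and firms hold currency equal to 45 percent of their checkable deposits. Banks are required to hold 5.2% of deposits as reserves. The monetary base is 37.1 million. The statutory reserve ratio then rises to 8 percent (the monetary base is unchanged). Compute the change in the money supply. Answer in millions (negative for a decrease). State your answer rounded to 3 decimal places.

Initially m₁ = (1 + 0.45) / (0.052 + 0.0812 + 0.45) ≈ 2.486283, so M₁ = 2.486283 × 37.1 ≈ 92.2411 million.
After the change m₂ = (1 + 0.45) / (0.08 + 0.0812 + 0.45) ≈ 2.372382, so M₂ = 2.372382 × 37.1 ≈ 88.0154 million.
ΔM = M₂ − M₁ = 88.0154 − 92.2411 = -4.2257 million.

-4.226 million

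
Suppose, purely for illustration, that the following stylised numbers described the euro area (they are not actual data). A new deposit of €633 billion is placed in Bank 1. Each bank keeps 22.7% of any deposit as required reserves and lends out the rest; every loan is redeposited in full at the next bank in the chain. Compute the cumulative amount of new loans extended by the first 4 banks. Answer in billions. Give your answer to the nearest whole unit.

Bank i lends (1 − rr)^i of the original deposit: Bank 1 lends 633·0.7730 = 489.3090, Bank 2 lends 633·0.7730² ≈ 378.2359, and so on.
Summing a geometric series: total = 633·[0.7730·(1 − 0.7730^4) / (1 − 0.7730)] ≈ 1385.9281 billion.

€1386 billion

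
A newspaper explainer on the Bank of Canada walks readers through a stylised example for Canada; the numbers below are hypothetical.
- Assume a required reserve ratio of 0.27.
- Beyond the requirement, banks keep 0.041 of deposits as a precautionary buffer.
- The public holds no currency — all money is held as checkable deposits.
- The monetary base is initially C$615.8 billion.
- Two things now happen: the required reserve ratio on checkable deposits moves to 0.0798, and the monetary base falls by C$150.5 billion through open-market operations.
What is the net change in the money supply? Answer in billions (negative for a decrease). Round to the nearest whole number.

C$1872 billion

Before: m₁ = 1 / (0.27 + 0.041) ≈ 3.2154, MB₁ = 615.8, so M₁ = 3.2154 × 615.8 ≈ 1980.0433 billion.
After: m₂ = 1 / (0.0798 + 0.041) ≈ 8.2781, MB₂ = 615.8 − 150.5 = 465.3, so M₂ = 8.2781 × 465.3 ≈ 3851.7999 billion.
ΔM = M₂ − M₁ = 3851.7999 − 1980.0433 = 1871.7566 billion.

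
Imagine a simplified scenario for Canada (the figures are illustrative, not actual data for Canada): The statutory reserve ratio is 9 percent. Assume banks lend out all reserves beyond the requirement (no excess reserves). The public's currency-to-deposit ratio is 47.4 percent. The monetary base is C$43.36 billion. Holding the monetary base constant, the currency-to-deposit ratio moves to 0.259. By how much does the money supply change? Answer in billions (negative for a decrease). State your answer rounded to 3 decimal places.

Initially m₁ = (1 + 0.474) / (0.09 + 0.474) ≈ 2.613475, so M₁ = 2.613475 × 43.36 ≈ 113.3203 billion.
After the change m₂ = (1 + 0.259) / (0.09 + 0.259) ≈ 3.607450, so M₂ = 3.607450 × 43.36 ≈ 156.419 billion.
ΔM = M₂ − M₁ = 156.419 − 113.3203 = 43.0987 billion.

C$43.099 billion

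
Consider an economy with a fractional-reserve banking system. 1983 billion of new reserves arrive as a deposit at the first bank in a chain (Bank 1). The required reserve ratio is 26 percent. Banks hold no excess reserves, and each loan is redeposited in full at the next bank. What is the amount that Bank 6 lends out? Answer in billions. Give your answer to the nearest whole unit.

Each bank lends a fraction (1 − rr) = 0.7400 of the deposit it receives, so Bank 6 receives 1983·0.7400^5 and lends 1983·0.7400^6 ≈ 325.6215 billion.

326 billion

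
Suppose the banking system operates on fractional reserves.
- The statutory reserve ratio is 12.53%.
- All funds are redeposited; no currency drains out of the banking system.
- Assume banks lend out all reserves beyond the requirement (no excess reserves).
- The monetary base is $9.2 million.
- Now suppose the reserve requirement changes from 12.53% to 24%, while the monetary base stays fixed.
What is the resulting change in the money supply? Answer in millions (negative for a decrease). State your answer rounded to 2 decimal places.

-35.09 million

Initially m₁ = 1 / (0.1253) ≈ 7.9808, so M₁ = 7.9808 × 9.2 ≈ 73.4234 million.
After the change m₂ = 1 / (0.24) ≈ 4.1667, so M₂ = 4.1667 × 9.2 ≈ 38.3336 million.
ΔM = M₂ − M₁ = 38.3336 − 73.4234 = -35.0898 million.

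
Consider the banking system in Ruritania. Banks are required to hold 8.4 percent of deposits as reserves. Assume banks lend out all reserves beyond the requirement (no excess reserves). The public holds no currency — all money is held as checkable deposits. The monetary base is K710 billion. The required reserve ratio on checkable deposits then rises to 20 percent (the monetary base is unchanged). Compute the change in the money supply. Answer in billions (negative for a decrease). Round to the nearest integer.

Initially m₁ = 1 / (0.084) ≈ 11.9048, so M₁ = 11.9048 × 710 = 8452.408 billion.
After the change m₂ = 1 / (0.2) = 5, so M₂ = 5 × 710 = 3550 billion.
ΔM = M₂ − M₁ = 3550 − 8452.408 = -4902.408 billion.

-4902 billion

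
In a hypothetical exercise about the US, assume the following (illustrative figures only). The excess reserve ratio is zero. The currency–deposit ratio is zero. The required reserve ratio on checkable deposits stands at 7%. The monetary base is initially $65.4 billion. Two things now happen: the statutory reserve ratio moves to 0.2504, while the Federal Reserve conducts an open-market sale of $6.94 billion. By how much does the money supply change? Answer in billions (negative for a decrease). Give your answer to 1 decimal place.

Before: m₁ = 1 / (0.07) ≈ 14.2857, MB₁ = 65.4, so M₁ = 14.2857 × 65.4 ≈ 934.2848 billion.
After: m₂ = 1 / (0.2504) ≈ 3.9936, MB₂ = 65.4 − 6.94 = 58.46, so M₂ = 3.9936 × 58.46 ≈ 233.4659 billion.
ΔM = M₂ − M₁ = 233.4659 − 934.2848 = -700.8189 billion.

-700.8 billion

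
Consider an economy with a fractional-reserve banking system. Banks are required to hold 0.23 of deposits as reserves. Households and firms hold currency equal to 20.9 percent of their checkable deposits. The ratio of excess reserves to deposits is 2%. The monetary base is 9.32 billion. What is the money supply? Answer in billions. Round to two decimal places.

The money multiplier is m = (1 + c) / (rr + e + c) = (1 + 0.209) / (0.23 + 0.02 + 0.209) ≈ 2.6340.
So M = m × MB = 2.6340 × 9.32 ≈ 24.5489 billion.

24.55 billion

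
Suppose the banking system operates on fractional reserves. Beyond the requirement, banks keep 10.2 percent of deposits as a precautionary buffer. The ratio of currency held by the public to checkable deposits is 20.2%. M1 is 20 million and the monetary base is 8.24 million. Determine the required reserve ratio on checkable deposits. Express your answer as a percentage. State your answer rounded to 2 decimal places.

Using m = M/MB = 20/8.24 ≈ 2.427184. Since m = (1 + c)/(c + rr + e), the denominator satisfies c + rr + e = (1 + c)/m = (1 + 0.202) / 2.427184 ≈ 0.495224.
With c = 0.202 and e = 0.102, the required reserve ratio on checkable deposits is 0.495224 − 0.202 − 0.102 = 0.191224.

19.12%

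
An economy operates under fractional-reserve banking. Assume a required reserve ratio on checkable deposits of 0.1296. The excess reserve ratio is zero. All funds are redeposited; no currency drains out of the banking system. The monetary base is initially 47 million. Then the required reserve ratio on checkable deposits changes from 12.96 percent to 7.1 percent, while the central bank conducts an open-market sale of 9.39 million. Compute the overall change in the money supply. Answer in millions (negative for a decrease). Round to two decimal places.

Before: m₁ = 1 / (0.1296) ≈ 7.71605, MB₁ = 47, so M₁ = 7.71605 × 47 ≈ 362.6544 million.
After: m₂ = 1 / (0.071) ≈ 14.08451, MB₂ = 47 − 9.39 = 37.61, so M₂ = 14.08451 × 37.61 ≈ 529.7184 million.
ΔM = M₂ − M₁ = 529.7184 − 362.6544 = 167.064 million.

167.06 million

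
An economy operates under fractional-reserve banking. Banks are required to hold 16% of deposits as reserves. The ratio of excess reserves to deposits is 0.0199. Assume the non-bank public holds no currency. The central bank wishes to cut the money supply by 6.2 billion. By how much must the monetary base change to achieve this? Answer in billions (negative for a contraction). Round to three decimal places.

-1.115 billion

The money multiplier is m = 1 / (rr + e) = 1 / (0.16 + 0.0199) ≈ 5.55864.
ΔMB = ΔM / m = (−6.2) / 5.55864 ≈ -1.1154 billion.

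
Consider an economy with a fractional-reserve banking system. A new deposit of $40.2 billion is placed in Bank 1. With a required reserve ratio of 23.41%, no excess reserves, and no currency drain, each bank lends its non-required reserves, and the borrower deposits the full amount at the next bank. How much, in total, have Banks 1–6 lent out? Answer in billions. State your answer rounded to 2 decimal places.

Bank i lends (1 − rr)^i of the original deposit: Bank 1 lends 40.2·0.7659 ≈ 30.7892, Bank 2 lends 40.2·0.7659² ≈ 23.5814, and so on.
Summing a geometric series: total = 40.2·[0.7659·(1 − 0.7659^6) / (1 − 0.7659)] ≈ 104.9737 billion.

$104.97 billion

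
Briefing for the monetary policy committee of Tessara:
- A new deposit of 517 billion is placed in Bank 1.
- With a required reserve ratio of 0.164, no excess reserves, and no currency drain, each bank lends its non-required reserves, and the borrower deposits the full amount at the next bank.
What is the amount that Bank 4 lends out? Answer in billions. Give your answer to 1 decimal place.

Each bank lends a fraction (1 − rr) = 0.8360 of the deposit it receives, so Bank 4 receives 517·0.8360^3 and lends 517·0.8360^4 ≈ 252.5316 billion.

252.5 billion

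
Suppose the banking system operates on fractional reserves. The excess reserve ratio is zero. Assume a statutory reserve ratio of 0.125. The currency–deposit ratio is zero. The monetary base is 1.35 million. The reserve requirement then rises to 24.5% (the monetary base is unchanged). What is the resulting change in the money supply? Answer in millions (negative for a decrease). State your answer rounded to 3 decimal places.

-5.290 million

Initially m₁ = 1 / (0.125) = 8, so M₁ = 8 × 1.35 = 10.8 million.
After the change m₂ = 1 / (0.245) ≈ 4.08163, so M₂ = 4.08163 × 1.35 ≈ 5.5102 million.
ΔM = M₂ − M₁ = 5.5102 − 10.8 = -5.2898 million.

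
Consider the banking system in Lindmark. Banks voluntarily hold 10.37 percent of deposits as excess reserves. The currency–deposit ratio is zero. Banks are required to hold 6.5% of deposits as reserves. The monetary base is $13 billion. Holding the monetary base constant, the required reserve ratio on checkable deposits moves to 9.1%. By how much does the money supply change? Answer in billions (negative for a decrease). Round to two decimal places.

-10.29 billion

Initially m₁ = 1 / (0.065 + 0.1037) ≈ 5.92768, so M₁ = 5.92768 × 13 ≈ 77.0598 billion.
After the change m₂ = 1 / (0.091 + 0.1037) ≈ 5.13611, so M₂ = 5.13611 × 13 ≈ 66.7694 billion.
ΔM = M₂ − M₁ = 66.7694 − 77.0598 = -10.2904 billion.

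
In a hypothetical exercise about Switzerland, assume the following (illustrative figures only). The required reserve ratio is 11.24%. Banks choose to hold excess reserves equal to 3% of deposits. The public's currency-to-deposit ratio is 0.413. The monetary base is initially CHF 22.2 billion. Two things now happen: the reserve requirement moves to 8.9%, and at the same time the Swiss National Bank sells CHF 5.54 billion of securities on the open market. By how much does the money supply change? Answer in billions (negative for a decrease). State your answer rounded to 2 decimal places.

-12.23 billion

Before: m₁ = (1 + 0.413) / (0.1124 + 0.03 + 0.413) ≈ 2.54411, MB₁ = 22.2, so M₁ = 2.54411 × 22.2 ≈ 56.4792 billion.
After: m₂ = (1 + 0.413) / (0.089 + 0.03 + 0.413) ≈ 2.65602, MB₂ = 22.2 − 5.54 = 16.66, so M₂ = 2.65602 × 16.66 ≈ 44.2493 billion.
ΔM = M₂ − M₁ = 44.2493 − 56.4792 = -12.2299 billion.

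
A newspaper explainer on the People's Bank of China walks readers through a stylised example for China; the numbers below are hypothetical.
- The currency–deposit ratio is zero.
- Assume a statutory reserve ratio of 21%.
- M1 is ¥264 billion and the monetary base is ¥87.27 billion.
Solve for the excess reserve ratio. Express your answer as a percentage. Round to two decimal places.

12.06%

Using m = M/MB = 264/87.27 ≈ 3.025095. Since m = (1 + c)/(c + rr + e), the denominator satisfies c + rr + e = (1 + c)/m = (1 + 0) / 3.025095 ≈ 0.330568.
With c = 0 and rr = 0.21, the excess reserve ratio is 0.330568 − 0 − 0.21 = 0.120568.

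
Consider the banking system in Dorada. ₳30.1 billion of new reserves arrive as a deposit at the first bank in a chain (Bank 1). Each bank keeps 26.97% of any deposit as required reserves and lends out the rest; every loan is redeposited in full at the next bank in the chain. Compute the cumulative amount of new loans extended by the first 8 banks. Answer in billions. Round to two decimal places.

₳74.91 billion

Bank i lends (1 − rr)^i of the original deposit: Bank 1 lends 30.1·0.7303 ≈ 21.9820, Bank 2 lends 30.1·0.7303² ≈ 16.0535, and so on.
Summing a geometric series: total = 30.1·[0.7303·(1 − 0.7303^8) / (1 − 0.7303)] ≈ 74.9108 billion.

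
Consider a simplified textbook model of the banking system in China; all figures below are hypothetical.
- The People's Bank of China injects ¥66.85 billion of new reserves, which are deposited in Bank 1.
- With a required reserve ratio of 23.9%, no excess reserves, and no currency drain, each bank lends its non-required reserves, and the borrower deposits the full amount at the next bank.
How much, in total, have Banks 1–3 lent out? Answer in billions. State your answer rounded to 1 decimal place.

¥119.0 billion

Bank i lends (1 − rr)^i of the original deposit: Bank 1 lends 66.85·0.7610 ≈ 50.8728, Bank 2 lends 66.85·0.7610² ≈ 38.7142, and so on.
Summing a geometric series: total = 66.85·[0.7610·(1 − 0.7610^3) / (1 − 0.7610)] ≈ 119.0486 billion.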